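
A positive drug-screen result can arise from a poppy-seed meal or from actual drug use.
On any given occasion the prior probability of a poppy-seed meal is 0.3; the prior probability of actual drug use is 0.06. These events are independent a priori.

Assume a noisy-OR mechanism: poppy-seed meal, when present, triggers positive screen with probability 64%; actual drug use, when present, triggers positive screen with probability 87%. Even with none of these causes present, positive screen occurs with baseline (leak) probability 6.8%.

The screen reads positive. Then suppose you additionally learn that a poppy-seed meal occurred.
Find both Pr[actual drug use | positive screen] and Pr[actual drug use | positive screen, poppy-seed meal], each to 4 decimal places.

Pr[actual drug use | positive screen] ≈ 0.1891; Pr[actual drug use | positive screen, poppy-seed meal] ≈ 0.0841

Under noisy-OR, P(positive screen | causes) = 1 − (1−0.068)·∏(1−qᵢ) over the active causes.
By total probability over the 4 (poppy-seed meal, actual drug use) configurations:
  P(positive screen) = 0.068*0.7*0.94 + 0.87884*0.7*0.06 + 0.66448*0.3*0.94 + 0.956382*0.3*0.06
        = 0.044744 + 0.036911 + 0.187383 + 0.017215 = 0.286253
Configurations with actual drug use contribute 0.054126, so
  P(actual drug use | positive screen) = 0.054126 / 0.286253 ≈ 0.1891

Now condition on the additional information:
By total probability over both values of actual drug use:
  P(positive screen | poppy-seed meal) = 0.66448*0.94 + 0.956382*0.06
        = 0.624611 + 0.057383 = 0.681994
The terms with actual drug use present sum to 0.057383, so
  P(actual drug use | positive screen, poppy-seed meal) = 0.057383 / 0.681994 ≈ 0.0841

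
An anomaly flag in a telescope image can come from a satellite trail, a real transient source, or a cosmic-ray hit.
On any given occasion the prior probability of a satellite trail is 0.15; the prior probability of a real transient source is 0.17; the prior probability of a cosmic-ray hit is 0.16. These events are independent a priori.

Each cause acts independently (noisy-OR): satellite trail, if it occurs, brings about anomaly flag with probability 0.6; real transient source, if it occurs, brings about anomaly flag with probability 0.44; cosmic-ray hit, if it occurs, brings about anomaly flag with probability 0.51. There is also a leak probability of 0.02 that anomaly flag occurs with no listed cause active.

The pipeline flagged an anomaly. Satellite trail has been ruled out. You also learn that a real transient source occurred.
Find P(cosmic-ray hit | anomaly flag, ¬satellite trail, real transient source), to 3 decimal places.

Under noisy-OR, P(anomaly flag | causes) = 1 − (1−0.02)·∏(1−qᵢ) over the active causes.
P(anomaly flag | ¬satellite trail, real transient source) = 0.4512·0.84 + 0.731088·0.16 = 0.379008 + 0.116974 = 0.495982
The cosmic-ray hit-present share is 0.731088·0.16 = 0.116974.
So P(cosmic-ray hit | anomaly flag, ¬satellite trail, real transient source) = 0.116974/0.495982 ≈ 0.236.

P(cosmic-ray hit | anomaly flag, ¬satellite trail, real transient source) ≈ 0.236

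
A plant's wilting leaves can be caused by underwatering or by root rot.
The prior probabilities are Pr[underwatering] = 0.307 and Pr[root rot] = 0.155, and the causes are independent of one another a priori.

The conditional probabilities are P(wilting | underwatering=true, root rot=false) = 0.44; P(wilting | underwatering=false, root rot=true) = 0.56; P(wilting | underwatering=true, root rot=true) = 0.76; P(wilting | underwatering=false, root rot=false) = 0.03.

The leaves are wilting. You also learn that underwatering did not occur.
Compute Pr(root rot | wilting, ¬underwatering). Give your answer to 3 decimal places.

Pr(root rot | wilting, ¬underwatering) ≈ 0.774

Numerator (weight on configurations with root rot): 0.56×0.155 = 0.086800
Denominator P(wilting | ¬underwatering): 0.03×0.845 + 0.56×0.155 = 0.112150
Posterior = 0.086800 / 0.112150 ≈ 0.774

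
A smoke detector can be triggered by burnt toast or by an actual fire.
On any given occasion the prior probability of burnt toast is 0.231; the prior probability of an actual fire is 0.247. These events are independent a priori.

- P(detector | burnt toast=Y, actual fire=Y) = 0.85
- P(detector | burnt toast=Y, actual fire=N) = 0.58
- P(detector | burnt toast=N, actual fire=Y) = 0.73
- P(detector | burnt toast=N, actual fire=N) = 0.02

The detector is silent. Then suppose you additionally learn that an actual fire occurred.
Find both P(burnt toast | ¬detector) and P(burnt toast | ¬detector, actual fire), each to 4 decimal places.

Numerator (weight on configurations with burnt toast): 0.073056 + 0.008559 = 0.081615
The normalizing constant is 0.98*0.769*0.753 + 0.27*0.769*0.247 + 0.42*0.231*0.753 + 0.15*0.231*0.247 = 0.700376
Posterior = 0.081615 / 0.700376 ≈ 0.1165

Now also conditioning on actual fire=true:
Enumerate both values of burnt toast and weight by the priors:
  P(¬detector | actual fire) = 0.27·0.769 + 0.15·0.231
        = 0.207630 + 0.034650 = 0.242280
The terms with burnt toast present sum to 0.034650, so
  P(burnt toast | ¬detector, actual fire) = 0.034650 / 0.242280 ≈ 0.1430

P(burnt toast | ¬detector) ≈ 0.1165; P(burnt toast | ¬detector, actual fire) ≈ 0.1430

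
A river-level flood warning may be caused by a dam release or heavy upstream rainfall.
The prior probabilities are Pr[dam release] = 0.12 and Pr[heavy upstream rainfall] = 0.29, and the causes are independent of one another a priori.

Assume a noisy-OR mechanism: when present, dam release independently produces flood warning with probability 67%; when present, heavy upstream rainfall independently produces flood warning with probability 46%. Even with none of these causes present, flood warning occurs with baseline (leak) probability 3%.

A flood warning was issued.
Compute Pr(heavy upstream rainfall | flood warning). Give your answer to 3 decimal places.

Under noisy-OR, P(flood warning | causes) = 1 − (1−0.03)·∏(1−qᵢ) over the active causes.
For the numerator, keep only heavy upstream rainfall=true terms: 0.121526 + 0.028785 = 0.150311
The normalizing constant is 0.03·0.88·0.71 + 0.4762·0.88·0.29 + 0.6799·0.12·0.71 + 0.827146·0.12·0.29 = 0.226982
P(heavy upstream rainfall | flood warning) = 0.150311/0.226982 ≈ 0.662

Pr(heavy upstream rainfall | flood warning) ≈ 0.662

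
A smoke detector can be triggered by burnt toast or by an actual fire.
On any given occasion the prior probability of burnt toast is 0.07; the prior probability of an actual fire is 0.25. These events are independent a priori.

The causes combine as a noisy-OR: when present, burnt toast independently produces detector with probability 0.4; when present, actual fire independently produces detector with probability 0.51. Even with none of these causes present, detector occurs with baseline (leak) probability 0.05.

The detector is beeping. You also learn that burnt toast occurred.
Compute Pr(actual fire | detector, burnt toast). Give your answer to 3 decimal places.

Pr(actual fire | detector, burnt toast) ≈ 0.358

Under noisy-OR, P(detector | causes) = 1 − (1−0.05)·∏(1−qᵢ) over the active causes.
Numerator (weight on configurations with actual fire): 0.7207*0.25 = 0.180175
The normalizing constant is 0.43*0.75 + 0.7207*0.25 = 0.502675
P(actual fire | detector, burnt toast) = 0.180175/0.502675 ≈ 0.358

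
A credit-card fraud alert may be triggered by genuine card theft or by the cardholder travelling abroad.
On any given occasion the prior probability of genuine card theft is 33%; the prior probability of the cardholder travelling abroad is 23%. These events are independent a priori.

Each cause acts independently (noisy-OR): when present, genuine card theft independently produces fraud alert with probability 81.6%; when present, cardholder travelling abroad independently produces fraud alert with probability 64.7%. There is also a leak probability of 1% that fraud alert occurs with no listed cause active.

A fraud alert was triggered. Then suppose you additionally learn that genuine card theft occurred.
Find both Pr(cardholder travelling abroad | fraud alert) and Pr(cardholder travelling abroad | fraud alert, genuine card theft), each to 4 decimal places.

Pr(cardholder travelling abroad | fraud alert) ≈ 0.4457; Pr(cardholder travelling abroad | fraud alert, genuine card theft) ≈ 0.2547

Under noisy-OR, P(fraud alert | causes) = 1 − (1−0.01)·∏(1−qᵢ) over the active causes.
Sum P(fraud alert|·) weighted by the priors over the 4 (genuine card theft, cardholder travelling abroad) configurations:
  P(fraud alert) = 0.01×0.67×0.77 + 0.65053×0.67×0.23 + 0.81784×0.33×0.77 + 0.935698×0.33×0.23
        = 0.005159 + 0.100247 + 0.207813 + 0.071019 = 0.384238
Keeping only the cardholder travelling abroad-present terms gives 0.171266, so
  P(cardholder travelling abroad | fraud alert) = 0.171266 / 0.384238 ≈ 0.4457

Now also conditioning on genuine card theft=true:
By total probability over both values of cardholder travelling abroad:
  P(fraud alert | genuine card theft) = 0.81784*0.77 + 0.935698*0.23
        = 0.629737 + 0.215211 = 0.844948
Configurations with cardholder travelling abroad contribute 0.215211, so
  P(cardholder travelling abroad | fraud alert, genuine card theft) = 0.215211 / 0.844948 ≈ 0.2547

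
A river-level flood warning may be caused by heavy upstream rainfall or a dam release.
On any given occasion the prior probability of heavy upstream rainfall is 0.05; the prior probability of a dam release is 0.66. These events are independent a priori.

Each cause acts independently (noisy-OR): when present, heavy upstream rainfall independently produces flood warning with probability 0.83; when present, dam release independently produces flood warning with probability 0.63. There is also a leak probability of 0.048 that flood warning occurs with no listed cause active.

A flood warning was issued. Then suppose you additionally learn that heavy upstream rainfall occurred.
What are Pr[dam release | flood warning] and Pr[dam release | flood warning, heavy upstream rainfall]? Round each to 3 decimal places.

Pr[dam release | flood warning] ≈ 0.936; Pr[dam release | flood warning, heavy upstream rainfall] ≈ 0.685

Under noisy-OR, P(flood warning | causes) = 1 − (1−0.048)·∏(1−qᵢ) over the active causes.
For the numerator, keep only dam release=true terms: 0.406146 + 0.031024 = 0.437170
The normalizing constant is 0.048*0.95*0.34 + 0.64776*0.95*0.66 + 0.83816*0.05*0.34 + 0.940119*0.05*0.66 = 0.466923
Posterior = 0.437170 / 0.466923 ≈ 0.936

Now condition on the additional information:
Enumerate both values of dam release and weight by the priors:
  P(flood warning | heavy upstream rainfall) = 0.83816×0.34 + 0.940119×0.66
        = 0.284974 + 0.620479 = 0.905453
Configurations with dam release contribute 0.620479, so
  P(dam release | flood warning, heavy upstream rainfall) = 0.620479 / 0.905453 ≈ 0.685
Conditioning on heavy upstream rainfall lowers the posterior on dam release: the classic explaining-away effect in a common-effect structure.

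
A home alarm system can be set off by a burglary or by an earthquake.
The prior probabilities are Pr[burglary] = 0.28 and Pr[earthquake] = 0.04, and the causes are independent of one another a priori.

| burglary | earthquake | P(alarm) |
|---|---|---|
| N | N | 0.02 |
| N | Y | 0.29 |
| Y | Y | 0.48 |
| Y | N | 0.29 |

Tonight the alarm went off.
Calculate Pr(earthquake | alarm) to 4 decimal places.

Pr(earthquake | alarm) ≈ 0.1301

Enumerate the 4 (burglary, earthquake) configurations and weight by the priors:
  P(alarm) = 0.02*0.72*0.96 + 0.29*0.72*0.04 + 0.29*0.28*0.96 + 0.48*0.28*0.04
        = 0.013824 + 0.008352 + 0.077952 + 0.005376 = 0.105504
Configurations with earthquake contribute 0.013728, so
  P(earthquake | alarm) = 0.013728 / 0.105504 ≈ 0.1301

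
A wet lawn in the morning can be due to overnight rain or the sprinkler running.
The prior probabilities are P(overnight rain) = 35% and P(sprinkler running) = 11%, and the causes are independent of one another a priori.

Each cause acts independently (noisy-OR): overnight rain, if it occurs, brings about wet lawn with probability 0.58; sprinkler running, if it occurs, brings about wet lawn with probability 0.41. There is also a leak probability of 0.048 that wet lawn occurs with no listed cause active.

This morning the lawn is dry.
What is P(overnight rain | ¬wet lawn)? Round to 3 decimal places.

Under noisy-OR, P(wet lawn | causes) = 1 − (1−0.048)·∏(1−qᵢ) over the active causes.
Numerator (weight on configurations with overnight rain): 0.124550 + 0.009082 = 0.133632
Denominator P(¬wet lawn): 0.952·0.65·0.89 + 0.56168·0.65·0.11 + 0.39984·0.35·0.89 + 0.235906·0.35·0.11 = 0.724524
Posterior = 0.133632 / 0.724524 ≈ 0.184

P(overnight rain | ¬wet lawn) ≈ 0.184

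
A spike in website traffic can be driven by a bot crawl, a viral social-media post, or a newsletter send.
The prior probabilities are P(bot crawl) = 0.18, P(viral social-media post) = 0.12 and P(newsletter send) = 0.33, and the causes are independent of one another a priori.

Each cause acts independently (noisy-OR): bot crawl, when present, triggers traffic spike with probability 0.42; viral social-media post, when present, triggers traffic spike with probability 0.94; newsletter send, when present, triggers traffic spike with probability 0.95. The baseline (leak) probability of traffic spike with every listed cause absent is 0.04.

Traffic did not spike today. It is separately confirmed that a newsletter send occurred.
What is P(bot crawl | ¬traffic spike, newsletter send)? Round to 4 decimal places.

P(bot crawl | ¬traffic spike, newsletter send) ≈ 0.1129

Under noisy-OR, P(traffic spike | causes) = 1 − (1−0.04)·∏(1−qᵢ) over the active causes.
By total probability over the 4 (bot crawl, viral social-media post) configurations:
  P(¬traffic spike | newsletter send) = 0.048*0.82*0.88 + 0.00288*0.82*0.12 + 0.02784*0.18*0.88 + 0.00167*0.18*0.12
        = 0.034637 + 0.000283 + 0.004410 + 0.000036 = 0.039366
Configurations with bot crawl contribute 0.004446, so
  P(bot crawl | ¬traffic spike, newsletter send) = 0.004446 / 0.039366 ≈ 0.1129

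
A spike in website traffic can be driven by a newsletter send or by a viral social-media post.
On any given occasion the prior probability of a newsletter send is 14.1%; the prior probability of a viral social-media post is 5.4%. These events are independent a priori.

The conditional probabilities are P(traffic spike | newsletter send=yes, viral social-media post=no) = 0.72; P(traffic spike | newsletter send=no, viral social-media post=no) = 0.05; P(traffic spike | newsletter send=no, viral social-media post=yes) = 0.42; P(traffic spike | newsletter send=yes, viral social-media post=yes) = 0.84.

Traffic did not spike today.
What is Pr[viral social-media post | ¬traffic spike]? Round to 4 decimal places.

Sum P(¬traffic spike|·) weighted by the priors over the 4 (newsletter send, viral social-media post) configurations:
  P(¬traffic spike) = 0.95·0.859·0.946 + 0.58·0.859·0.054 + 0.28·0.141·0.946 + 0.16·0.141·0.054
        = 0.771983 + 0.026904 + 0.037348 + 0.001218 = 0.837453
Configurations with viral social-media post contribute 0.028122, so
  P(viral social-media post | ¬traffic spike) = 0.028122 / 0.837453 ≈ 0.0336

Pr[viral social-media post | ¬traffic spike] ≈ 0.0336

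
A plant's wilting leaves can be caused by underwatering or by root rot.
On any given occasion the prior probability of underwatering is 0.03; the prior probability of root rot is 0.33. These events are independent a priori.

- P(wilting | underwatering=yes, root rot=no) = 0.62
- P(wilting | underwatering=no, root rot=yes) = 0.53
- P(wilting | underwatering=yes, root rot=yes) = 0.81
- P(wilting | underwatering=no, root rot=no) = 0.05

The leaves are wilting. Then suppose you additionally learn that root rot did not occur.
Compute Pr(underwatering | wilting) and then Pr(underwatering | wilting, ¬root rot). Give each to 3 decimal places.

Numerator (weight on configurations with underwatering): 0.012462 + 0.008019 = 0.020481
Normalizer over all consistent configurations: 0.05*0.97*0.67 + 0.53*0.97*0.33 + 0.62*0.03*0.67 + 0.81*0.03*0.33 = 0.222629
P(underwatering | wilting) = 0.020481/0.222629 ≈ 0.092

Now also conditioning on root rot≠true:
For the numerator, keep only underwatering=true terms: 0.62*0.03 = 0.018600
Denominator P(wilting | ¬root rot): 0.05*0.97 + 0.62*0.03 = 0.067100
Posterior = 0.018600 / 0.067100 ≈ 0.277

Pr(underwatering | wilting) ≈ 0.092; Pr(underwatering | wilting, ¬root rot) ≈ 0.277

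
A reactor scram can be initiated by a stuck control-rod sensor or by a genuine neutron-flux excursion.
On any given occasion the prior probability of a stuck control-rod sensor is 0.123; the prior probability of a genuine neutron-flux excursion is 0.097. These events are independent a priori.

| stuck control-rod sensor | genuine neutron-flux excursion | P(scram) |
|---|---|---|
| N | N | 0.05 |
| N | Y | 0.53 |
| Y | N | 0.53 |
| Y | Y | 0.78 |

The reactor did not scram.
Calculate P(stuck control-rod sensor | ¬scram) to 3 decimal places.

P(stuck control-rod sensor | ¬scram) ≈ 0.065

P(¬scram) = 0.95·0.877·0.903 + 0.47·0.877·0.097 + 0.47·0.123·0.903 + 0.22·0.123·0.097 = 0.752334 + 0.039982 + 0.052202 + 0.002625 = 0.847143
The stuck control-rod sensor-present share is 0.052202 + 0.002625 = 0.054827.
P(stuck control-rod sensor | ¬scram) = 0.054827 / 0.847143 ≈ 0.065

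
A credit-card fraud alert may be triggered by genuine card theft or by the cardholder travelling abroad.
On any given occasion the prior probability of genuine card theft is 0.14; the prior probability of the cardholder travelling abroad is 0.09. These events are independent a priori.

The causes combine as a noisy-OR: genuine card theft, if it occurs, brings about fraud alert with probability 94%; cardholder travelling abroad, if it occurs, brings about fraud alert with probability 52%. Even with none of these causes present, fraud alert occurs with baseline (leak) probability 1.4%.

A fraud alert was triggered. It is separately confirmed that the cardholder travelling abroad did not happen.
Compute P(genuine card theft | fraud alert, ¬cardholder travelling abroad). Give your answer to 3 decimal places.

P(genuine card theft | fraud alert, ¬cardholder travelling abroad) ≈ 0.916

Under noisy-OR, P(fraud alert | causes) = 1 − (1−0.014)·∏(1−qᵢ) over the active causes.
Weight on genuine card theft=true, given the evidence: 0.94084*0.14 = 0.131718
The normalizing constant is 0.014*0.86 + 0.94084*0.14 = 0.143758
P(genuine card theft | fraud alert, ¬cardholder travelling abroad) = 0.131718/0.143758 ≈ 0.916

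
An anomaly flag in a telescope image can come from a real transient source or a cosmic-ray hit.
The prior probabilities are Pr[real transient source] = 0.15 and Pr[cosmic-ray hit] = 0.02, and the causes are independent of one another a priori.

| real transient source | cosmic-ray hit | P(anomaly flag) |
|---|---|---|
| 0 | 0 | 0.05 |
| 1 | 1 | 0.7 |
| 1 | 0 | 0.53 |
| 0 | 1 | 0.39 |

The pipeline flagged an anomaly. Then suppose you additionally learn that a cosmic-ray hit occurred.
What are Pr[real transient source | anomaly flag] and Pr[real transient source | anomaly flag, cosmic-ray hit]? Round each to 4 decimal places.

P(anomaly flag) = 0.05×0.85×0.98 + 0.39×0.85×0.02 + 0.53×0.15×0.98 + 0.7×0.15×0.02 = 0.041650 + 0.006630 + 0.077910 + 0.002100 = 0.128290
Restricting to configurations with real transient source present: 0.077910 + 0.002100 = 0.080010.
Hence the posterior is 0.080010/0.128290 ≈ 0.6237.

With the extra evidence:
P(anomaly flag | cosmic-ray hit) = 0.39*0.85 + 0.7*0.15 = 0.331500 + 0.105000 = 0.436500
Of this, 0.105000 comes from 0.7*0.15 (the real transient source=true cases).
P(real transient source | anomaly flag, cosmic-ray hit) = 0.105000 / 0.436500 ≈ 0.2405
This is intercausal reasoning (explaining away): once cosmic-ray hit accounts for the anomaly flag, real transient source becomes less likely.

Pr[real transient source | anomaly flag] ≈ 0.6237; Pr[real transient source | anomaly flag, cosmic-ray hit] ≈ 0.2405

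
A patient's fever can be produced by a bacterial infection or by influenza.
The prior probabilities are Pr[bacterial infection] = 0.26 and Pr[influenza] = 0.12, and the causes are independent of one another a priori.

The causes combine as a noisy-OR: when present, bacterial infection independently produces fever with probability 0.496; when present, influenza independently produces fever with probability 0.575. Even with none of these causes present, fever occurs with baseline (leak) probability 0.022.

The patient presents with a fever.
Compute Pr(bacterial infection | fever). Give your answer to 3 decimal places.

Pr(bacterial infection | fever) ≈ 0.680

Under noisy-OR, P(fever | causes) = 1 − (1−0.022)·∏(1−qᵢ) over the active causes.
P(fever) = 0.022*0.74*0.88 + 0.58435*0.74*0.12 + 0.507088*0.26*0.88 + 0.790512*0.26*0.12 = 0.014326 + 0.051890 + 0.116022 + 0.024664 = 0.206902
The bacterial infection-present share is 0.116022 + 0.024664 = 0.140686.
P(bacterial infection | fever) = 0.140686 / 0.206902 ≈ 0.680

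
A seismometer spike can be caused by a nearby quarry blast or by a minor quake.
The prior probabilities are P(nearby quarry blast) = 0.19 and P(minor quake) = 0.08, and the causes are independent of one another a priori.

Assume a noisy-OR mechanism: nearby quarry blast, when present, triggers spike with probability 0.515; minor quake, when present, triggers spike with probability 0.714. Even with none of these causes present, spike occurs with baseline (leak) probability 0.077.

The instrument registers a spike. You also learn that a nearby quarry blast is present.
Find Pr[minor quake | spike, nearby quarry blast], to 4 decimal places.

Pr[minor quake | spike, nearby quarry blast] ≈ 0.1207

Under noisy-OR, P(spike | causes) = 1 − (1−0.077)·∏(1−qᵢ) over the active causes.
P(spike | nearby quarry blast) = 0.552345×0.92 + 0.871971×0.08 = 0.508157 + 0.069758 = 0.577915
The minor quake-present share is 0.871971×0.08 = 0.069758.
So P(minor quake | spike, nearby quarry blast) = 0.069758/0.577915 ≈ 0.1207.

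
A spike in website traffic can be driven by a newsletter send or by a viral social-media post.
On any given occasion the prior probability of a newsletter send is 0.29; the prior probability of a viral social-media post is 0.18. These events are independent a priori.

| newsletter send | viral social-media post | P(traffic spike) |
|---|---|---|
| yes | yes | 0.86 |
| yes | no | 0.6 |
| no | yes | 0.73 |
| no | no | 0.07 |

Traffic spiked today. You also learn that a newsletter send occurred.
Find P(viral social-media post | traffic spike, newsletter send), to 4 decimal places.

P(viral social-media post | traffic spike, newsletter send) ≈ 0.2393

Enumerate both values of viral social-media post and weight by the priors:
  P(traffic spike | newsletter send) = 0.6×0.82 + 0.86×0.18
        = 0.492000 + 0.154800 = 0.646800
Keeping only the viral social-media post-present terms gives 0.154800, so
  P(viral social-media post | traffic spike, newsletter send) = 0.154800 / 0.646800 ≈ 0.2393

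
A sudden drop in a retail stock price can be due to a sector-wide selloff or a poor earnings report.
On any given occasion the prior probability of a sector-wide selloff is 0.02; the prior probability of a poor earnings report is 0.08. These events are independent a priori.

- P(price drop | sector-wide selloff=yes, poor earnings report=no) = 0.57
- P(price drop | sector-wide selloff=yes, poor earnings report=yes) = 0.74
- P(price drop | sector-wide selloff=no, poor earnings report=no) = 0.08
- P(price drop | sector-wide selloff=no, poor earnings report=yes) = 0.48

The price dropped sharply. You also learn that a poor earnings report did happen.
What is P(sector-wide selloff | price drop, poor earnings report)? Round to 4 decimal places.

P(sector-wide selloff | price drop, poor earnings report) ≈ 0.0305

P(price drop | poor earnings report) = 0.48*0.98 + 0.74*0.02 = 0.470400 + 0.014800 = 0.485200
The sector-wide selloff-present share is 0.74*0.02 = 0.014800.
P(sector-wide selloff | price drop, poor earnings report) = 0.014800 / 0.485200 ≈ 0.0305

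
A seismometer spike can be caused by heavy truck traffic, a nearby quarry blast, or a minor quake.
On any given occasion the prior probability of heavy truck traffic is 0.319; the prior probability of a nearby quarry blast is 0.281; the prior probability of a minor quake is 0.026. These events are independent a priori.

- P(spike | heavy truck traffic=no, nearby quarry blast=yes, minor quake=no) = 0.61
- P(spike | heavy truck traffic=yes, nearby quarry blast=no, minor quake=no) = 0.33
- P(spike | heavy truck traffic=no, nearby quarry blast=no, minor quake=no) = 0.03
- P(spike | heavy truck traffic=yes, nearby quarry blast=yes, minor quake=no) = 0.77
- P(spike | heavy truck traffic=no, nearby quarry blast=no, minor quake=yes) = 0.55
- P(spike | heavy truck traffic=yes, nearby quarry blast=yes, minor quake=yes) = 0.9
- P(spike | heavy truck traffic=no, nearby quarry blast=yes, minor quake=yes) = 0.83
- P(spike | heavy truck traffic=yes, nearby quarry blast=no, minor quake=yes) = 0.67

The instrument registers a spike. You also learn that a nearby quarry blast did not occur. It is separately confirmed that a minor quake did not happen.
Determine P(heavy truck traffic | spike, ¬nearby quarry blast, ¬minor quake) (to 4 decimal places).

P(heavy truck traffic | spike, ¬nearby quarry blast, ¬minor quake) ≈ 0.8375

P(spike | ¬nearby quarry blast, ¬minor quake) = 0.03×0.681 + 0.33×0.319 = 0.020430 + 0.105270 = 0.125700
Of this, 0.105270 comes from 0.33×0.319 (the heavy truck traffic=true cases).
Hence the posterior is 0.105270/0.125700 ≈ 0.8375.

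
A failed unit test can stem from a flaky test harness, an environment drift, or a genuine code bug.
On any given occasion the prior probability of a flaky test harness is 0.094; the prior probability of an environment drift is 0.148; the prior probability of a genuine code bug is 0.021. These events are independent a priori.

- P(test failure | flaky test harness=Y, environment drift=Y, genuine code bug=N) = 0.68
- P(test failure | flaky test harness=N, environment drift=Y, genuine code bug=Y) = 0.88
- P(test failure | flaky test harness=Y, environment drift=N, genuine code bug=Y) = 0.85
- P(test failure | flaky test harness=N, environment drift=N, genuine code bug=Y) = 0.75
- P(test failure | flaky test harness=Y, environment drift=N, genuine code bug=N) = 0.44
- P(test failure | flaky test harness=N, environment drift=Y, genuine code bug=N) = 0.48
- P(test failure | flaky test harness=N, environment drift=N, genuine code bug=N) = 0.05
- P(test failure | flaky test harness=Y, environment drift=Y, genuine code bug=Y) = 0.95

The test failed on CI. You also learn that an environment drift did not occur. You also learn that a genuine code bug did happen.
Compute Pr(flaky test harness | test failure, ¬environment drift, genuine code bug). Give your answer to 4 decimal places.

Enumerate both values of flaky test harness and weight by the priors:
  P(test failure | ¬environment drift, genuine code bug) = 0.75*0.906 + 0.85*0.094
        = 0.679500 + 0.079900 = 0.759400
Configurations with flaky test harness contribute 0.079900, so
  P(flaky test harness | test failure, ¬environment drift, genuine code bug) = 0.079900 / 0.759400 ≈ 0.1052

Pr(flaky test harness | test failure, ¬environment drift, genuine code bug) ≈ 0.1052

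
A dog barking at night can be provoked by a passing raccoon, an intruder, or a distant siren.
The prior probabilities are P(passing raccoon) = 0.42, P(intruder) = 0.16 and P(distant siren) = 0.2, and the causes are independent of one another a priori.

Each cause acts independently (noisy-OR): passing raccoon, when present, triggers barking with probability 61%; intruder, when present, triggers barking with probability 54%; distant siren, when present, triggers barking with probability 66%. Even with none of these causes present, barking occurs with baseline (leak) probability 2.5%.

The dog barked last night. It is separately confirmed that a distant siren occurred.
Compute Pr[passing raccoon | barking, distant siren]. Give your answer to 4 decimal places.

Pr[passing raccoon | barking, distant siren] ≈ 0.4781

Under noisy-OR, P(barking | causes) = 1 − (1−0.025)·∏(1−qᵢ) over the active causes.
For the numerator, keep only passing raccoon=true terms: 0.307188 + 0.063204 = 0.370392
Normalizer over all consistent configurations: 0.6685×0.58×0.84 + 0.84751×0.58×0.16 + 0.870715×0.42×0.84 + 0.940529×0.42×0.16 = 0.774734
Posterior = 0.370392 / 0.774734 ≈ 0.4781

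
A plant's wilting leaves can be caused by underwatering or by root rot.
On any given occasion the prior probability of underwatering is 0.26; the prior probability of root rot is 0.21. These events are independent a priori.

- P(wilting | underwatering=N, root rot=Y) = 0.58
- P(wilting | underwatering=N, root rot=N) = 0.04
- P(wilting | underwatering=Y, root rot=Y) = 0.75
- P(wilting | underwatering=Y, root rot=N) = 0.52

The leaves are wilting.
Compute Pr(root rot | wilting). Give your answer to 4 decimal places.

Weight on root rot=true, given the evidence: 0.090132 + 0.040950 = 0.131082
Denominator P(wilting): 0.04*0.74*0.79 + 0.58*0.74*0.21 + 0.52*0.26*0.79 + 0.75*0.26*0.21 = 0.261274
Posterior = 0.131082 / 0.261274 ≈ 0.5017

Pr(root rot | wilting) ≈ 0.5017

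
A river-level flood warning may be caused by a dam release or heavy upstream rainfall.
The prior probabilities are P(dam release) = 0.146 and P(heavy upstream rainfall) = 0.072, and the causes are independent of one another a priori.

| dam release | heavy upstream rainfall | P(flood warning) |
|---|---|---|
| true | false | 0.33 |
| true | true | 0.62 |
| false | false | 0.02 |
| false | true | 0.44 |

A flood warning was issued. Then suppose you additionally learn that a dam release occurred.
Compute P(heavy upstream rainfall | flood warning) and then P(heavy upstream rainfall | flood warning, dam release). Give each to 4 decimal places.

P(heavy upstream rainfall | flood warning) ≈ 0.3566; P(heavy upstream rainfall | flood warning, dam release) ≈ 0.1272

Weight on heavy upstream rainfall=true, given the evidence: 0.027055 + 0.006517 = 0.033572
The normalizing constant is 0.02·0.854·0.928 + 0.44·0.854·0.072 + 0.33·0.146·0.928 + 0.62·0.146·0.072 = 0.094133
Posterior = 0.033572 / 0.094133 ≈ 0.3566

Now condition on the additional information:
P(flood warning | dam release) = 0.33·0.928 + 0.62·0.072 = 0.306240 + 0.044640 = 0.350880
Restricting to configurations with heavy upstream rainfall present: 0.62·0.072 = 0.044640.
Hence the posterior is 0.044640/0.350880 ≈ 0.1272.
Conditioning on dam release lowers the posterior on heavy upstream rainfall: the classic explaining-away effect in a common-effect structure.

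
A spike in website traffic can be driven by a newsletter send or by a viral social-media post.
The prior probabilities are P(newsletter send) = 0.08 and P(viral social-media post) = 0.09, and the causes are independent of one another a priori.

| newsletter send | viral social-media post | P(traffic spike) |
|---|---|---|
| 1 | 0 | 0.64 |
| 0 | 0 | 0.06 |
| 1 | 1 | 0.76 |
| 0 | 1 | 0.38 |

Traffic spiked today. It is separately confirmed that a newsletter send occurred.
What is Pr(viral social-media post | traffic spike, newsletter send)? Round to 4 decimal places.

Pr(viral social-media post | traffic spike, newsletter send) ≈ 0.1051

Weight on viral social-media post=true, given the evidence: 0.76*0.09 = 0.068400
The normalizing constant is 0.64*0.91 + 0.76*0.09 = 0.650800
Posterior = 0.068400 / 0.650800 ≈ 0.1051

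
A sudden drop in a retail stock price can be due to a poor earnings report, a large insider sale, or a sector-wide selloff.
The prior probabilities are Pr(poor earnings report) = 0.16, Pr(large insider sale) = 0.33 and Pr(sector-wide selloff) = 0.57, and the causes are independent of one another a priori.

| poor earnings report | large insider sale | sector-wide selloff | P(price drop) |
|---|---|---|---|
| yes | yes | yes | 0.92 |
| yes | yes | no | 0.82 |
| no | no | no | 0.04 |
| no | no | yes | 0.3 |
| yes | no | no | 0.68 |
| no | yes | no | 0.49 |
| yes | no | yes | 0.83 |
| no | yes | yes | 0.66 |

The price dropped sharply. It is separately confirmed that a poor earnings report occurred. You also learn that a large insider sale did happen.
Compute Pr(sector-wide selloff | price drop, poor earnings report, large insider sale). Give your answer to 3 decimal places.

Enumerate both values of sector-wide selloff and weight by the priors:
  P(price drop | poor earnings report, large insider sale) = 0.82*0.43 + 0.92*0.57
        = 0.352600 + 0.524400 = 0.877000
Keeping only the sector-wide selloff-present terms gives 0.524400, so
  P(sector-wide selloff | price drop, poor earnings report, large insider sale) = 0.524400 / 0.877000 ≈ 0.598

Pr(sector-wide selloff | price drop, poor earnings report, large insider sale) ≈ 0.598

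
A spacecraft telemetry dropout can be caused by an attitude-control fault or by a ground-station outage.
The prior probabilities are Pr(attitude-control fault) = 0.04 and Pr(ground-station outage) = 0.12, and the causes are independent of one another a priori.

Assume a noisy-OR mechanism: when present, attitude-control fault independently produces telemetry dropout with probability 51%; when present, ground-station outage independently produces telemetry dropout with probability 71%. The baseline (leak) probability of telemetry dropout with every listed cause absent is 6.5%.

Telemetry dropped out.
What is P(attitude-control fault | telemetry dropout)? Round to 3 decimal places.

Under noisy-OR, P(telemetry dropout | causes) = 1 − (1−0.065)·∏(1−qᵢ) over the active causes.
Weight on attitude-control fault=true, given the evidence: 0.019073 + 0.004162 = 0.023235
Denominator P(telemetry dropout): 0.065·0.96·0.88 + 0.72885·0.96·0.12 + 0.54185·0.04·0.88 + 0.867136·0.04·0.12 = 0.162111
Posterior = 0.023235 / 0.162111 ≈ 0.143

P(attitude-control fault | telemetry dropout) ≈ 0.143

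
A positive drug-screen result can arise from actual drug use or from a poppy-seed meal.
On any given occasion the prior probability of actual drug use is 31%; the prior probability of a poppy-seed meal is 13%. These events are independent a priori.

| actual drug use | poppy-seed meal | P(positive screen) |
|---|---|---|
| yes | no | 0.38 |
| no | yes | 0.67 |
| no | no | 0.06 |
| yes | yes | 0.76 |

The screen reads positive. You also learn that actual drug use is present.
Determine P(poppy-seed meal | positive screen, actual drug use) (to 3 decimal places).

P(poppy-seed meal | positive screen, actual drug use) ≈ 0.230

By total probability over both values of poppy-seed meal:
  P(positive screen | actual drug use) = 0.38·0.87 + 0.76·0.13
        = 0.330600 + 0.098800 = 0.429400
The terms with poppy-seed meal present sum to 0.098800, so
  P(poppy-seed meal | positive screen, actual drug use) = 0.098800 / 0.429400 ≈ 0.230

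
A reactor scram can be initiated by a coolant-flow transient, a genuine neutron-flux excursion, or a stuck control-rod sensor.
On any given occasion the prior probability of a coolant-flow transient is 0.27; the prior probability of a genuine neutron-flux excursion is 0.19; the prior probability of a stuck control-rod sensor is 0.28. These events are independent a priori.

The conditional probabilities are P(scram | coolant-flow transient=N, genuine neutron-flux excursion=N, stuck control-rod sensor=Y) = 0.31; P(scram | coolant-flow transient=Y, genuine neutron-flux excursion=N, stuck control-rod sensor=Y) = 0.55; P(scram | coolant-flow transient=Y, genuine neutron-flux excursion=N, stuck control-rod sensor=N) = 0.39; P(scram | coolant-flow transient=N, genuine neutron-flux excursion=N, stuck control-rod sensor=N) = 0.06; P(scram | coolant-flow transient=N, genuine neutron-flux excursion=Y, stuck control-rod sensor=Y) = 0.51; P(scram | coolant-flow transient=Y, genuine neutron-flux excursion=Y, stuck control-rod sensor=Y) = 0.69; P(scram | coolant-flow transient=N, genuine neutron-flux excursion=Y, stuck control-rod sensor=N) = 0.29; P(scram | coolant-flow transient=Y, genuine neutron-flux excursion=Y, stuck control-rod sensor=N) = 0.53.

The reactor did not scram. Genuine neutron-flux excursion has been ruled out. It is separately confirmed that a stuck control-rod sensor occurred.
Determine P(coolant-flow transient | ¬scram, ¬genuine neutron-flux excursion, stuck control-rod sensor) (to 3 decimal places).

Weight on coolant-flow transient=true, given the evidence: 0.45×0.27 = 0.121500
Denominator P(¬scram | ¬genuine neutron-flux excursion, stuck control-rod sensor): 0.69×0.73 + 0.45×0.27 = 0.625200
Posterior = 0.121500 / 0.625200 ≈ 0.194

P(coolant-flow transient | ¬scram, ¬genuine neutron-flux excursion, stuck control-rod sensor) ≈ 0.194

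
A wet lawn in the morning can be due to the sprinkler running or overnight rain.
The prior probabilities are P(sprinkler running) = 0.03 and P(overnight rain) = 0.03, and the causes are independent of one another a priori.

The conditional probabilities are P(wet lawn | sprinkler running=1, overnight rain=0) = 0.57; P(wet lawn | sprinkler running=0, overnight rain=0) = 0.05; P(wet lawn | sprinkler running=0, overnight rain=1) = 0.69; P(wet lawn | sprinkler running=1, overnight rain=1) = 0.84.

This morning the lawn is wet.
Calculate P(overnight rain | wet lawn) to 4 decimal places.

P(overnight rain | wet lawn) ≈ 0.2467

P(wet lawn) = 0.05×0.97×0.97 + 0.69×0.97×0.03 + 0.57×0.03×0.97 + 0.84×0.03×0.03 = 0.047045 + 0.020079 + 0.016587 + 0.000756 = 0.084467
Of this, 0.020835 comes from 0.020079 + 0.000756 (the overnight rain=true cases).
Hence the posterior is 0.020835/0.084467 ≈ 0.2467.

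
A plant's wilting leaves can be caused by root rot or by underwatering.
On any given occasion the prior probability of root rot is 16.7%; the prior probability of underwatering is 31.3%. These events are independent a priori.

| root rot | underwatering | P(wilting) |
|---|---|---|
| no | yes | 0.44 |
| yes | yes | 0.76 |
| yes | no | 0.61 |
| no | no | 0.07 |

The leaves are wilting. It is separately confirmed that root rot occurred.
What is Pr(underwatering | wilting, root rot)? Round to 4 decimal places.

Pr(underwatering | wilting, root rot) ≈ 0.3621

Numerator (weight on configurations with underwatering): 0.76·0.313 = 0.237880
Denominator P(wilting | root rot): 0.61·0.687 + 0.76·0.313 = 0.656950
P(underwatering | wilting, root rot) = 0.237880/0.656950 ≈ 0.3621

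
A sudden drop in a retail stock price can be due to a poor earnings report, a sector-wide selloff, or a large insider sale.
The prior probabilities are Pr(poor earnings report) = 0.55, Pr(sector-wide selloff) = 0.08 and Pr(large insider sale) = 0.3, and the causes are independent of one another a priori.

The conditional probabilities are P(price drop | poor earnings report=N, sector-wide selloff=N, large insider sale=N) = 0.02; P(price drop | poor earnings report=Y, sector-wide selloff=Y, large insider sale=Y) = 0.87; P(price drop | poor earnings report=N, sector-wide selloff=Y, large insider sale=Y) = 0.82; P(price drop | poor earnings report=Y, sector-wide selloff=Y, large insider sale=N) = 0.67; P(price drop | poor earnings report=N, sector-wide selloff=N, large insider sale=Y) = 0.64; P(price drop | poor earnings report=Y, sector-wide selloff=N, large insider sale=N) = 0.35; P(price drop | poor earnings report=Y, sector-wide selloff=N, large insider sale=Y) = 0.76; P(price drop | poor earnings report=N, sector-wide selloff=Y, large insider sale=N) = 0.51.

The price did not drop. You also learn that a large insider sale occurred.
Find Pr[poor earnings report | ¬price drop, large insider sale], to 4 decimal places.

P(¬price drop | large insider sale) = 0.36×0.45×0.92 + 0.18×0.45×0.08 + 0.24×0.55×0.92 + 0.13×0.55×0.08 = 0.149040 + 0.006480 + 0.121440 + 0.005720 = 0.282680
Restricting to configurations with poor earnings report present: 0.121440 + 0.005720 = 0.127160.
Hence the posterior is 0.127160/0.282680 ≈ 0.4498.

Pr[poor earnings report | ¬price drop, large insider sale] ≈ 0.4498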